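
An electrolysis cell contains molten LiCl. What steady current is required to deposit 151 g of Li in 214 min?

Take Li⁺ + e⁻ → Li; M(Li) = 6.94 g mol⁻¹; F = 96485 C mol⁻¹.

n(Li) = 151 / 6.94 = 21.76 mol.
n(e⁻) = 1 × 21.76 = 21.76 mol.
Q = n(e⁻)·F = 21.76 × 96485 = 2099000 C.
I = Q/t = 2099000 / 12840 s = 163 A.

163 A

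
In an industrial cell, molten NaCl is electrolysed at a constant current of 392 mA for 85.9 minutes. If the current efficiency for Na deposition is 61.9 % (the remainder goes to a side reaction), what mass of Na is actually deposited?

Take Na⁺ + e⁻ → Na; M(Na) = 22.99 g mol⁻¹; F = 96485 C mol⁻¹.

Q = I·t = 0.3920 × 5154.0 = 2020 C.
n(e⁻) = 2020/96485 = 0.02094 mol; theoretically n(Na) = 0.02094/1 = 0.02094 mol, m_theo = 0.4814 g.
At 61.9 % efficiency, m_actual = 0.619 × 0.4814 = 0.298 g.

0.298 g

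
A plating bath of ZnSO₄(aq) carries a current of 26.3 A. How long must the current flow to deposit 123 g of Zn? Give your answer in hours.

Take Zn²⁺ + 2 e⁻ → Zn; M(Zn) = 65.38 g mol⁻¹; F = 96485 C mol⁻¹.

3.83 h

n(Zn) = m/M = 123 / 65.38 = 1.881 mol.
Each Zn atom requires 2 electrons, so n(e⁻) = 2 × 1.881 = 3.763 mol.
Q = n(e⁻)·F = 3.763 × 96485 = 363000 C.
t = Q/I = 363000 / 26.30 A = 13800 s = 3.83 h.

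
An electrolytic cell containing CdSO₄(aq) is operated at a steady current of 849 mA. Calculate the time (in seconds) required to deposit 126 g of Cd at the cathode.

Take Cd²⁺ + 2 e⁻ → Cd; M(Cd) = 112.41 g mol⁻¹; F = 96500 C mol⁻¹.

n(Cd) = m/M = 126 / 112.41 = 1.121 mol.
Each Cd atom requires 2 electrons, so n(e⁻) = 2 × 1.121 = 2.242 mol.
Q = n(e⁻)·F = 2.242 × 96500 = 216300 C.
t = Q/I = 216300 / 0.8490 A = 254800 s.

2.55 × 10⁵ s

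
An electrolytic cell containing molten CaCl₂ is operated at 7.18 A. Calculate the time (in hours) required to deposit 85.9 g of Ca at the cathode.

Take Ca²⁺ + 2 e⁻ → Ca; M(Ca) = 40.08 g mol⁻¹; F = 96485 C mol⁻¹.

n(Ca) = m/M = 85.9 / 40.08 = 2.143 mol.
Each Ca atom requires 2 electrons, so n(e⁻) = 2 × 2.143 = 4.286 mol.
Q = n(e⁻)·F = 4.286 × 96485 = 413600 C.
t = Q/I = 413600 / 7.180 A = 57600 s = 16.0 h.

16.0 h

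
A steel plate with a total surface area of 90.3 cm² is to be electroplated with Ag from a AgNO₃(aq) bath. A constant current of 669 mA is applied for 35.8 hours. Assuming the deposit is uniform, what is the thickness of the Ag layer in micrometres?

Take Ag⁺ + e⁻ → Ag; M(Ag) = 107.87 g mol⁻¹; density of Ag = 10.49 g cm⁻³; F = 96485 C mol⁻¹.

Q = I·t = 0.6690 × 128880 = 86220 C; n(e⁻) = 0.8936 mol.
n(Ag) = n(e⁻)/1 = 0.8936 mol, so m = 0.8936 × 107.87 = 96.39 g.
Volume = m/ρ = 96.39 / 10.49 = 9.189 cm³.
Thickness = V/A = 9.189 / 90.3 = 0.102 cm = 1020 μm.

1020 μm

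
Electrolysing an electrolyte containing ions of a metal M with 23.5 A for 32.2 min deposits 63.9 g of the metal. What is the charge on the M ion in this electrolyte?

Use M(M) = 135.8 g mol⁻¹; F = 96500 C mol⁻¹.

Q = I·t = 23.50 A × 1932.0 s = 45400 C, so n(e⁻) = 45400/96500 = 0.4705 mol.
n(M) deposited = 63.9 / 135.8 = 0.4705 mol.
Electrons per atom = n(e⁻)/n(M) = 0.4705 / 0.4705 = 1.00 ≈ 1, so the ion is M⁺.

+1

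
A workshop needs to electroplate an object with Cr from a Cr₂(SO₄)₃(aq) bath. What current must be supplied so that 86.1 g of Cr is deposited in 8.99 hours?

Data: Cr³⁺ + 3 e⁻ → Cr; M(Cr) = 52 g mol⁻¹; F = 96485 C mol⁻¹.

n(Cr) = 86.1 / 52 = 1.656 mol.
n(e⁻) = 3 × 1.656 = 4.967 mol.
Q = n(e⁻)·F = 4.967 × 96485 = 479300 C.
I = Q/t = 479300 / 32364 s = 14.8 A.

14.8 A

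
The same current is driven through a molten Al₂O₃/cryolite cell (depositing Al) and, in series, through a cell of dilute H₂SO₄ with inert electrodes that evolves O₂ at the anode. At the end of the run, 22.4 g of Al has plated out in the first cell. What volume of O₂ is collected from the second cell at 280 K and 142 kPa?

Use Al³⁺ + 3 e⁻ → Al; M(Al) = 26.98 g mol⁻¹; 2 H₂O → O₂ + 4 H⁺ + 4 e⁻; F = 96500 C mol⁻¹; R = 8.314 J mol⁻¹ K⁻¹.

10.2 L

n(Al) = 22.4 / 26.98 = 0.8302 mol, so n(e⁻) = 3 × 0.8302 = 2.491 mol.
The cells are in series, so the same 2.491 mol of electrons passes through the second cell.
2 H₂O → O₂ + 4 H⁺ + 4 e⁻ — 4 mol e⁻ per mol O₂, so n(O₂) = 2.491/4 = 0.6227 mol.
V = nRT/P = (0.6227 × 8.314 × 280) / (142 × 10³) = 0.0102 m³ = 10.2 L.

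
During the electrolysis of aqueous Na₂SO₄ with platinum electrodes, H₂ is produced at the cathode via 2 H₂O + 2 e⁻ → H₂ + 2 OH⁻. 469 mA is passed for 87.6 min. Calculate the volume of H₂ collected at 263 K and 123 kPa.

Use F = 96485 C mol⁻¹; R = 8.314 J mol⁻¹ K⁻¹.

Q = I·t = 0.4690 A × 5256.0 s = 2465 C.
n(e⁻) = Q/F = 2465 / 96485 = 0.02555 mol.
2 electrons are transferred per H₂ molecule, so n(H₂) = 0.02555 / 2 = 0.01277 mol.
V = nRT/P = (0.01277 × 8.314 × 263) / (123 × 10³ Pa) = 2.27 × 10⁻⁴ m³ = 0.227 L.

0.227 L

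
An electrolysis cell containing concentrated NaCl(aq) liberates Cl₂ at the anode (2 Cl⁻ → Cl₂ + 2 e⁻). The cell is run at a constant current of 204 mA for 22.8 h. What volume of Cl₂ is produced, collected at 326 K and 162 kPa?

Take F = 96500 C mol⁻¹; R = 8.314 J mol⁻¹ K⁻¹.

1.45 L

Q = I·t = 0.2040 A × 82080 s = 16740 C.
n(e⁻) = Q/F = 16740 / 96500 = 0.1735 mol.
2 electrons are transferred per Cl₂ molecule, so n(Cl₂) = 0.1735 / 2 = 0.08676 mol.
V = nRT/P = (0.08676 × 8.314 × 326) / (162 × 10³ Pa) = 0.00145 m³ = 1.45 L.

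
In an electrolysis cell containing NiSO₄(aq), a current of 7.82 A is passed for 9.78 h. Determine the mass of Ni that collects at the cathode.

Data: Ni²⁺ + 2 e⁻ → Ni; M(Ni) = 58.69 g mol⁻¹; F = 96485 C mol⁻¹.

Q = I·t = 7.820 A × 35208 s = 275300 C.
n(e⁻) = Q/F = 275300 / 96485 = 2.854 mol.
Ni²⁺ + 2 e⁻ → Ni, so n(Ni) = n(e⁻)/2 = 1.427 mol.
m = n·M = 1.427 × 58.69 = 83.7 g.

83.7 g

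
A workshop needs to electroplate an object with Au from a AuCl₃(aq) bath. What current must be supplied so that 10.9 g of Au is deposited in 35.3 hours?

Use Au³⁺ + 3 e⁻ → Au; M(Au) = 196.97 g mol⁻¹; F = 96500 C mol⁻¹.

n(Au) = 10.9 / 196.97 = 0.05534 mol.
n(e⁻) = 3 × 0.05534 = 0.1660 mol.
Q = n(e⁻)·F = 0.1660 × 96500 = 16020 C.
I = Q/t = 16020 / 127080 s = 0.126 A.

0.126 A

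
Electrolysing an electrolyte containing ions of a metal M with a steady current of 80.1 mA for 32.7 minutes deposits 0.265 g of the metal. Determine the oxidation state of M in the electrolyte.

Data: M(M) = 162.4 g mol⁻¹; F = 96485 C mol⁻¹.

+1

Q = I·t = 0.08010 A × 1962.0 s = 157.2 C, so n(e⁻) = 157.2/96485 = 0.001629 mol.
n(M) deposited = 0.265 / 162.4 = 0.001632 mol.
Electrons per atom = n(e⁻)/n(M) = 0.001629 / 0.001632 = 0.998 ≈ 1, so the ion is M⁺.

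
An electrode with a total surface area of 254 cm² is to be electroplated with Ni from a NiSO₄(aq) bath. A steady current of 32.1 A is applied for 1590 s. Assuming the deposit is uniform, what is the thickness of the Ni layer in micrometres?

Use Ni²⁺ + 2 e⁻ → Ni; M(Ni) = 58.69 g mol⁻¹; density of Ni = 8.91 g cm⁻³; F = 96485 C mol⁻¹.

68.6 μm

Q = I·t = 32.10 × 1590.0 = 51040 C; n(e⁻) = 0.5290 mol.
n(Ni) = n(e⁻)/2 = 0.2645 mol, so m = 0.2645 × 58.69 = 15.52 g.
Volume = m/ρ = 15.52 / 8.91 = 1.742 cm³.
Thickness = V/A = 1.742 / 254 = 0.00686 cm = 68.6 μm.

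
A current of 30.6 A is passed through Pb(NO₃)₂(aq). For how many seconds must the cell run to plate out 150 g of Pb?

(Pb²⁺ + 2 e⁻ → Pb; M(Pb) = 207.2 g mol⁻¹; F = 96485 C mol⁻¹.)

n(Pb) = m/M = 150 / 207.2 = 0.7239 mol.
Each Pb atom requires 2 electrons, so n(e⁻) = 2 × 0.7239 = 1.448 mol.
Q = n(e⁻)·F = 1.448 × 96485 = 139700 C.
t = Q/I = 139700 / 30.60 A = 4565 s.

4570 s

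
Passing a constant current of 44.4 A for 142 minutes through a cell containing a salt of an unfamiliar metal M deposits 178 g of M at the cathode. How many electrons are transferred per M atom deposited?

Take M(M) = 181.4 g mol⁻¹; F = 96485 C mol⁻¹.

4

Q = I·t = 44.40 A × 8520.0 s = 378300 C, so n(e⁻) = 378300/96485 = 3.921 mol.
n(M) deposited = 178 / 181.4 = 0.9813 mol.
Electrons per atom = n(e⁻)/n(M) = 3.921 / 0.9813 = 4.00 ≈ 4, so the ion is M⁴⁺.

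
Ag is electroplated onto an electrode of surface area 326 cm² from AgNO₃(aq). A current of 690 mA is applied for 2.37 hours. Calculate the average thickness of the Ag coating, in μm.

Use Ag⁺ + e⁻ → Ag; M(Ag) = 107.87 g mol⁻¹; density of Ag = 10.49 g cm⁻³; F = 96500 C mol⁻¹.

19.2 μm

Q = I·t = 0.6900 × 8532.0 = 5887 C; n(e⁻) = 0.06101 mol.
n(Ag) = n(e⁻)/1 = 0.06101 mol, so m = 0.06101 × 107.87 = 6.581 g.
Volume = m/ρ = 6.581 / 10.49 = 0.6273 cm³.
Thickness = V/A = 0.6273 / 326 = 0.00192 cm = 19.2 μm.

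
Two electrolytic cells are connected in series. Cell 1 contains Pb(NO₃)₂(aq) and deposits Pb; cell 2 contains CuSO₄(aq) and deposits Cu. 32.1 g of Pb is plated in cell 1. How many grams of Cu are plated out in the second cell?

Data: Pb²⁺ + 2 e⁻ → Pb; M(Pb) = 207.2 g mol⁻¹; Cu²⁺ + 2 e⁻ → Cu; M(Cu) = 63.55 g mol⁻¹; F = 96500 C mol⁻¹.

9.85 g

n(Pb) = 32.1 / 207.2 = 0.1549 mol.
Since Pb²⁺ + 2 e⁻ → Pb, n(e⁻) passed = 2 × 0.1549 = 0.3098 mol.
Cells in series carry the same charge, so the same 0.3098 mol of electrons passes through cell 2.
Cu²⁺ + 2 e⁻ → Cu, so n(Cu) = 0.3098 / 2 = 0.1549 mol.
m(Cu) = 0.1549 × 63.55 = 9.85 g.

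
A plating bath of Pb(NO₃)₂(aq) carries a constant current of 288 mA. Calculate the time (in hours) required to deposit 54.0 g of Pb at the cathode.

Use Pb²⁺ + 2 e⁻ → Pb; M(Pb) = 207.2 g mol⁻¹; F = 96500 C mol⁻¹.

48.5 h

n(Pb) = m/M = 54.0 / 207.2 = 0.2606 mol.
Each Pb atom requires 2 electrons, so n(e⁻) = 2 × 0.2606 = 0.5212 mol.
Q = n(e⁻)·F = 0.5212 × 96500 = 50300 C.
t = Q/I = 50300 / 0.2880 A = 174700 s = 48.5 h.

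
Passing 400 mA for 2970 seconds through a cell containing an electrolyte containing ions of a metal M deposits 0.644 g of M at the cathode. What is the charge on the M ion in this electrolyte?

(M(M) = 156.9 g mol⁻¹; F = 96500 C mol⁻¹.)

+3

Q = I·t = 0.4000 A × 2970.0 s = 1188 C, so n(e⁻) = 1188/96500 = 0.01231 mol.
n(M) deposited = 0.644 / 156.9 = 0.004105 mol.
Electrons per atom = n(e⁻)/n(M) = 0.01231 / 0.004105 = 3.00 ≈ 3, so the ion is M³⁺.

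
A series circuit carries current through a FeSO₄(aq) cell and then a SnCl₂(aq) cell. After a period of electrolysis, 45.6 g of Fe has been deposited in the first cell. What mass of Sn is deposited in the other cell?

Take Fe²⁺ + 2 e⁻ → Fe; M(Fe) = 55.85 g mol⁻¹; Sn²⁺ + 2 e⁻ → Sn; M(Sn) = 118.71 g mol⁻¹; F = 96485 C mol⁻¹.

n(Fe) = 45.6 / 55.85 = 0.8165 mol.
Since Fe²⁺ + 2 e⁻ → Fe, n(e⁻) passed = 2 × 0.8165 = 1.633 mol.
Cells in series carry the same charge, so the same 1.633 mol of electrons passes through cell 2.
Sn²⁺ + 2 e⁻ → Sn, so n(Sn) = 1.633 / 2 = 0.8165 mol.
m(Sn) = 0.8165 × 118.71 = 96.9 g.

96.9 g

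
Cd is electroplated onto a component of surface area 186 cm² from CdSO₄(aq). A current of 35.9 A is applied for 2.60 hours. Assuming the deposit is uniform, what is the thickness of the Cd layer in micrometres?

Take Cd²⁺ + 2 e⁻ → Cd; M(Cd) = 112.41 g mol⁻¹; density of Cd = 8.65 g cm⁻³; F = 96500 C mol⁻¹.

Q = I·t = 35.90 × 9360.0 = 336000 C; n(e⁻) = 3.482 mol.
n(Cd) = n(e⁻)/2 = 1.741 mol, so m = 1.741 × 112.41 = 195.7 g.
Volume = m/ρ = 195.7 / 8.65 = 22.63 cm³.
Thickness = V/A = 22.63 / 186 = 0.122 cm = 1220 μm.

1220 μm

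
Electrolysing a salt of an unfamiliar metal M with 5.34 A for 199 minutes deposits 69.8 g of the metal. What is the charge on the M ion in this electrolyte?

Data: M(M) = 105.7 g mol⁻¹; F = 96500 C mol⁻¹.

Q = I·t = 5.340 A × 11940 s = 63760 C, so n(e⁻) = 63760/96500 = 0.6607 mol.
n(M) deposited = 69.8 / 105.7 = 0.6604 mol.
Electrons per atom = n(e⁻)/n(M) = 0.6607 / 0.6604 = 1.00 ≈ 1, so the ion is M⁺.

+1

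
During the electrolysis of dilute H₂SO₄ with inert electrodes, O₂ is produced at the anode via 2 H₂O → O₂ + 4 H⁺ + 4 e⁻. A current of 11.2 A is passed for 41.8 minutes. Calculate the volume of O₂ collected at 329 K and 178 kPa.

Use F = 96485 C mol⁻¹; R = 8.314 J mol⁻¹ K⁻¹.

1.12 L

Q = I·t = 11.20 A × 2508.0 s = 28090 C.
n(e⁻) = Q/F = 28090 / 96485 = 0.2911 mol.
4 electrons are transferred per O₂ molecule, so n(O₂) = 0.2911 / 4 = 0.07278 mol.
V = nRT/P = (0.07278 × 8.314 × 329) / (178 × 10³ Pa) = 0.00112 m³ = 1.12 L.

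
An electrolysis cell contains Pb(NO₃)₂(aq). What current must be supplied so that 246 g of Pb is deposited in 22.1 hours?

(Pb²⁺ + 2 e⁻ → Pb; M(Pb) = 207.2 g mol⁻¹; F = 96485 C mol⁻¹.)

2.88 A

n(Pb) = 246 / 207.2 = 1.187 mol.
n(e⁻) = 2 × 1.187 = 2.375 mol.
Q = n(e⁻)·F = 2.375 × 96485 = 229100 C.
I = Q/t = 229100 / 79560 s = 2.88 A.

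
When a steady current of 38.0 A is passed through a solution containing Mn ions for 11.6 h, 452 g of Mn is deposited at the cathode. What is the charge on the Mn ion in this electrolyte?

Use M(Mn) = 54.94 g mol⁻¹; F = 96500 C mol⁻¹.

Q = I·t = 38.00 A × 41760 s = 1587000 C, so n(e⁻) = 1587000/96500 = 16.44 mol.
n(Mn) deposited = 452 / 54.94 = 8.227 mol.
Electrons per atom = n(e⁻)/n(Mn) = 16.44 / 8.227 = 2.00 ≈ 2, so the ion is Mn²⁺.

+2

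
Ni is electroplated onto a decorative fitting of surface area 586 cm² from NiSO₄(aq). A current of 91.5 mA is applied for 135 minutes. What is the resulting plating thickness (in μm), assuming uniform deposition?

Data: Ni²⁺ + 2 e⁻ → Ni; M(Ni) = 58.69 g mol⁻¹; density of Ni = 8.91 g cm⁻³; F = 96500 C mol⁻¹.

0.432 μm

Q = I·t = 0.09150 × 8100.0 = 741.2 C; n(e⁻) = 0.007680 mol.
n(Ni) = n(e⁻)/2 = 0.003840 mol, so m = 0.003840 × 58.69 = 0.2254 g.
Volume = m/ρ = 0.2254 / 8.91 = 0.02530 cm³.
Thickness = V/A = 0.02530 / 586 = 4.32 × 10⁻⁵ cm = 0.432 μm.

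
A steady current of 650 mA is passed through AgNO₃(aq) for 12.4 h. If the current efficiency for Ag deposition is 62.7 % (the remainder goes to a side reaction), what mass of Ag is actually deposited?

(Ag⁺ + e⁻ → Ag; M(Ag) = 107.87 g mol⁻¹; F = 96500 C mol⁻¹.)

Q = I·t = 0.6500 × 44640 = 29020 C.
n(e⁻) = 29020/96500 = 0.3007 mol; theoretically n(Ag) = 0.3007/1 = 0.3007 mol, m_theo = 32.43 g.
At 62.7 % efficiency, m_actual = 0.627 × 32.43 = 20.3 g.

20.3 g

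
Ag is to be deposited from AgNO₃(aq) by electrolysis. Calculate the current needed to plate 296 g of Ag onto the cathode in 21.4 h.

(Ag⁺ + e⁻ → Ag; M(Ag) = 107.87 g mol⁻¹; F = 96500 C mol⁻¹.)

3.44 A

n(Ag) = 296 / 107.87 = 2.744 mol.
n(e⁻) = 1 × 2.744 = 2.744 mol.
Q = n(e⁻)·F = 2.744 × 96500 = 264800 C.
I = Q/t = 264800 / 77040 s = 3.44 A.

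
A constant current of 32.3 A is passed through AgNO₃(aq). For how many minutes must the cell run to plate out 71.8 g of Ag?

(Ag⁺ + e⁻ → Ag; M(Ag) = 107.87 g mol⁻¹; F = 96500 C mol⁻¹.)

n(Ag) = m/M = 71.8 / 107.87 = 0.6656 mol.
Each Ag atom requires 1 electron, so n(e⁻) = 1 × 0.6656 = 0.6656 mol.
Q = n(e⁻)·F = 0.6656 × 96500 = 64230 C.
t = Q/I = 64230 / 32.30 A = 1989 s = 33.1 min.

33.1 min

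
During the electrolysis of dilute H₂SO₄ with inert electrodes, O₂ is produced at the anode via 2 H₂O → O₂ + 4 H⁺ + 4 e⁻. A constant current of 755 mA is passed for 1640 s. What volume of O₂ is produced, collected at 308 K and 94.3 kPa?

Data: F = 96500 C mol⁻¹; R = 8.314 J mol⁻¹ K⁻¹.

Q = I·t = 0.7550 A × 1640.0 s = 1238 C.
n(e⁻) = Q/F = 1238 / 96500 = 0.01283 mol.
4 electrons are transferred per O₂ molecule, so n(O₂) = 0.01283 / 4 = 0.003208 mol.
V = nRT/P = (0.003208 × 8.314 × 308) / (94.3 × 10³ Pa) = 8.71 × 10⁻⁵ m³ = 0.0871 L.

0.0871 L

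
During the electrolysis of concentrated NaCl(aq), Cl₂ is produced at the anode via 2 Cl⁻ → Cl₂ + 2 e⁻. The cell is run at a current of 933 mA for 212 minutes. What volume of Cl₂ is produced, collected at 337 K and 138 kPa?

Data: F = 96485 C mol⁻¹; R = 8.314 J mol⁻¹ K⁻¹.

Q = I·t = 0.9330 A × 12720 s = 11870 C.
n(e⁻) = Q/F = 11870 / 96485 = 0.1230 mol.
2 electrons are transferred per Cl₂ molecule, so n(Cl₂) = 0.1230 / 2 = 0.06150 mol.
V = nRT/P = (0.06150 × 8.314 × 337) / (138 × 10³ Pa) = 0.00125 m³ = 1.25 L.

1.25 L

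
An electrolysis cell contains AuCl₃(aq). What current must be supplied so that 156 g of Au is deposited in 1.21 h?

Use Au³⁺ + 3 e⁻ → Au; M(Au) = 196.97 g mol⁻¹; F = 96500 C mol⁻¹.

52.6 A

n(Au) = 156 / 196.97 = 0.7920 mol.
n(e⁻) = 3 × 0.7920 = 2.376 mol.
Q = n(e⁻)·F = 2.376 × 96500 = 229300 C.
I = Q/t = 229300 / 4356.0 s = 52.6 A.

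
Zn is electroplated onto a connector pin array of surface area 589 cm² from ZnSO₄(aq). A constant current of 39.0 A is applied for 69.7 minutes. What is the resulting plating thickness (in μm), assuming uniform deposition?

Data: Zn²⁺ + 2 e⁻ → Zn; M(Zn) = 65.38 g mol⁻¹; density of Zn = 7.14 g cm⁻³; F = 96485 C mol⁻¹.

131 μm

Q = I·t = 39.00 × 4182.0 = 163100 C; n(e⁻) = 1.690 mol.
n(Zn) = n(e⁻)/2 = 0.8452 mol, so m = 0.8452 × 65.38 = 55.26 g.
Volume = m/ρ = 55.26 / 7.14 = 7.739 cm³.
Thickness = V/A = 7.739 / 589 = 0.0131 cm = 131 μm.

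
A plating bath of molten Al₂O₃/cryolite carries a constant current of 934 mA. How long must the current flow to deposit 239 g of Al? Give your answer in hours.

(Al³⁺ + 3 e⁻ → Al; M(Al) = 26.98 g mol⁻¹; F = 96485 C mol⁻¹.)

763 h

n(Al) = m/M = 239 / 26.98 = 8.858 mol.
Each Al atom requires 3 electrons, so n(e⁻) = 3 × 8.858 = 26.58 mol.
Q = n(e⁻)·F = 26.58 × 96485 = 2564000 C.
t = Q/I = 2564000 / 0.9340 A = 2745000 s = 763 h.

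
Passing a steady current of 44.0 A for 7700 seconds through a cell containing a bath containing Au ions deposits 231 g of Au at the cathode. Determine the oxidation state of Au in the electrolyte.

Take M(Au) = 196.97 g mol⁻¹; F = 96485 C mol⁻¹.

+3

Q = I·t = 44.00 A × 7700.0 s = 338800 C, so n(e⁻) = 338800/96485 = 3.511 mol.
n(Au) deposited = 231 / 196.97 = 1.173 mol.
Electrons per atom = n(e⁻)/n(Au) = 3.511 / 1.173 = 2.99 ≈ 3, so the ion is Au³⁺.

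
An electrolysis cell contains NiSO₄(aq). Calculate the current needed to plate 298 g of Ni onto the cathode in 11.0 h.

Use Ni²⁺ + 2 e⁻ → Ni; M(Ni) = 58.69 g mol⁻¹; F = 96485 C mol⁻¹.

n(Ni) = 298 / 58.69 = 5.078 mol.
n(e⁻) = 2 × 5.078 = 10.16 mol.
Q = n(e⁻)·F = 10.16 × 96485 = 979800 C.
I = Q/t = 979800 / 39600 s = 24.7 A.

24.7 A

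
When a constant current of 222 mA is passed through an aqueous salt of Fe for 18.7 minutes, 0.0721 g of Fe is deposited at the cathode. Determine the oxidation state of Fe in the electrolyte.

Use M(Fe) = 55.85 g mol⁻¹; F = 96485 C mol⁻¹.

+2

Q = I·t = 0.2220 A × 1122.0 s = 249.1 C, so n(e⁻) = 249.1/96485 = 0.002582 mol.
n(Fe) deposited = 0.0721 / 55.85 = 0.001291 mol.
Electrons per atom = n(e⁻)/n(Fe) = 0.002582 / 0.001291 = 2.00 ≈ 2, so the ion is Fe²⁺.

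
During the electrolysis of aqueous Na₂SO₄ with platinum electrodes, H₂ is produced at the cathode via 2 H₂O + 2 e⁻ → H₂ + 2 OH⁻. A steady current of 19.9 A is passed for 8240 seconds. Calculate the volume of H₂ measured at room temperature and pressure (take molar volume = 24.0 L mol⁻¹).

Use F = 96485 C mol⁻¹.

Q = I·t = 19.90 A × 8240.0 s = 164000 C.
n(e⁻) = Q/F = 164000 / 96485 = 1.699 mol.
2 electrons are transferred per H₂ molecule, so n(H₂) = 1.699 / 2 = 0.8497 mol.
V = n × V_m = 0.8497 × 24.0 = 20.4 L.

20.4 L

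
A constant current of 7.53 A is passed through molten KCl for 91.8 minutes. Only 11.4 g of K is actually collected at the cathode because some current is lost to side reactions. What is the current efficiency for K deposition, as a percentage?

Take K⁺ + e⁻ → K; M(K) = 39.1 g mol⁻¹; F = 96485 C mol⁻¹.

Q = I·t = 7.530 × 5508.0 = 41480 C; n(e⁻) = 41480/96485 = 0.4299 mol.
Theoretical n(K) = n(e⁻)/1 = 0.4299 mol, i.e. m_theo = 0.4299 × 39.1 = 16.81 g.
Efficiency = m_actual / m_theo = 11.4 / 16.81 = 67.8 %.

67.8 %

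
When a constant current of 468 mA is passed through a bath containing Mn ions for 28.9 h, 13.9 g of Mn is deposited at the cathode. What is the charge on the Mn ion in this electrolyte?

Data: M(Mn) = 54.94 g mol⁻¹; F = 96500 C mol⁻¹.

Q = I·t = 0.4680 A × 104040 s = 48690 C, so n(e⁻) = 48690/96500 = 0.5046 mol.
n(Mn) deposited = 13.9 / 54.94 = 0.2530 mol.
Electrons per atom = n(e⁻)/n(Mn) = 0.5046 / 0.2530 = 1.99 ≈ 2, so the ion is Mn²⁺.

+2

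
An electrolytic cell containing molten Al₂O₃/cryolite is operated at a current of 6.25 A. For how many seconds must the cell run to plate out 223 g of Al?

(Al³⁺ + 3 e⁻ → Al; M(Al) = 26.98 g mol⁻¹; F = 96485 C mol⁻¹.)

n(Al) = m/M = 223 / 26.98 = 8.265 mol.
Each Al atom requires 3 electrons, so n(e⁻) = 3 × 8.265 = 24.80 mol.
Q = n(e⁻)·F = 24.80 × 96485 = 2392000 C.
t = Q/I = 2392000 / 6.250 A = 382800 s.

3.83 × 10⁵ s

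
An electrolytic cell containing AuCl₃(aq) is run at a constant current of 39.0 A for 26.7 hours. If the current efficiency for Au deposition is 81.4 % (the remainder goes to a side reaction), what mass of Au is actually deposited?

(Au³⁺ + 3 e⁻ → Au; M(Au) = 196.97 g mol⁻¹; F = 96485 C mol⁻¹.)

Q = I·t = 39.00 × 96120 = 3749000 C.
n(e⁻) = 3749000/96485 = 38.85 mol; theoretically n(Au) = 38.85/3 = 12.95 mol, m_theo = 2551 g.
At 81.4 % efficiency, m_actual = 0.814 × 2551 = 2080 g.

2080 g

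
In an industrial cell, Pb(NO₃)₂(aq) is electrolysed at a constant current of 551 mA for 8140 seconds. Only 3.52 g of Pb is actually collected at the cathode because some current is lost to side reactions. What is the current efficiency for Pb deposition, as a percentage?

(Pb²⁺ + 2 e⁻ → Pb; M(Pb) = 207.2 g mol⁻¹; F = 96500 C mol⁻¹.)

Q = I·t = 0.5510 × 8140.0 = 4485 C; n(e⁻) = 4485/96500 = 0.04648 mol.
Theoretical n(Pb) = n(e⁻)/2 = 0.02324 mol, i.e. m_theo = 0.02324 × 207.2 = 4.815 g.
Efficiency = m_actual / m_theo = 3.52 / 4.815 = 73.1 %.

73.1 %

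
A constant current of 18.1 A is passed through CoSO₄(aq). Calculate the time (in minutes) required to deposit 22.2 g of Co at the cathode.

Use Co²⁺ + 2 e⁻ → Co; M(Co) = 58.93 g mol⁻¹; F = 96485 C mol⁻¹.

66.9 min

n(Co) = m/M = 22.2 / 58.93 = 0.3767 mol.
Each Co atom requires 2 electrons, so n(e⁻) = 2 × 0.3767 = 0.7534 mol.
Q = n(e⁻)·F = 0.7534 × 96485 = 72700 C.
t = Q/I = 72700 / 18.10 A = 4016 s = 66.9 min.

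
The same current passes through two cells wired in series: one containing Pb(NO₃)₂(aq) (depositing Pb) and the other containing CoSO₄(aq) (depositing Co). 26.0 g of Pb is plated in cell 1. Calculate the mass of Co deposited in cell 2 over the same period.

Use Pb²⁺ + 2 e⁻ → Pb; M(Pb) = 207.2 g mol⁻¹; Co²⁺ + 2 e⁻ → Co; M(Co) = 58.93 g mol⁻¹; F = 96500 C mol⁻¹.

7.39 g

n(Pb) = 26.0 / 207.2 = 0.1255 mol.
Since Pb²⁺ + 2 e⁻ → Pb, n(e⁻) passed = 2 × 0.1255 = 0.2510 mol.
Cells in series carry the same charge, so the same 0.2510 mol of electrons passes through cell 2.
Co²⁺ + 2 e⁻ → Co, so n(Co) = 0.2510 / 2 = 0.1255 mol.
m(Co) = 0.1255 × 58.93 = 7.39 g.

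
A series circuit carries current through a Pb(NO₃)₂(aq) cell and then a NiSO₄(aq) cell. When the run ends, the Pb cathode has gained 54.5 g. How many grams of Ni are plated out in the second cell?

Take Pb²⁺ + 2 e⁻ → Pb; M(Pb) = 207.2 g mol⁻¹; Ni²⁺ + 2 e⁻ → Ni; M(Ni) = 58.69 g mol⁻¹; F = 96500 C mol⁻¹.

15.4 g

n(Pb) = 54.5 / 207.2 = 0.2630 mol.
Since Pb²⁺ + 2 e⁻ → Pb, n(e⁻) passed = 2 × 0.2630 = 0.5261 mol.
Cells in series carry the same charge, so the same 0.5261 mol of electrons passes through cell 2.
Ni²⁺ + 2 e⁻ → Ni, so n(Ni) = 0.5261 / 2 = 0.2630 mol.
m(Ni) = 0.2630 × 58.69 = 15.4 g.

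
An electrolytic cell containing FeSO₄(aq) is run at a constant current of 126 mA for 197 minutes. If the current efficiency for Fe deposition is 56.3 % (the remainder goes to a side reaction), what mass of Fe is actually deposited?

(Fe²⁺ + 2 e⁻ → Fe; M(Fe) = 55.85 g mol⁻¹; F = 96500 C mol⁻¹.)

0.243 g

Q = I·t = 0.1260 × 11820 = 1489 C.
n(e⁻) = 1489/96500 = 0.01543 mol; theoretically n(Fe) = 0.01543/2 = 0.007717 mol, m_theo = 0.4310 g.
At 56.3 % efficiency, m_actual = 0.563 × 0.4310 = 0.243 g.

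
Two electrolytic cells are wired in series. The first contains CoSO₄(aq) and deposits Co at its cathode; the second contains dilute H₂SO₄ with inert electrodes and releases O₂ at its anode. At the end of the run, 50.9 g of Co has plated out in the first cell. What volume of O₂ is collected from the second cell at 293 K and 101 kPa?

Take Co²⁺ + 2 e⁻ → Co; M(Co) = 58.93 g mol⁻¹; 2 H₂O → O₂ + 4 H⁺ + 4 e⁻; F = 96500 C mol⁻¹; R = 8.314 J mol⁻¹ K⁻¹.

n(Co) = 50.9 / 58.93 = 0.8637 mol, so n(e⁻) = 2 × 0.8637 = 1.727 mol.
The cells are in series, so the same 1.727 mol of electrons passes through the second cell.
2 H₂O → O₂ + 4 H⁺ + 4 e⁻ — 4 mol e⁻ per mol O₂, so n(O₂) = 1.727/4 = 0.4319 mol.
V = nRT/P = (0.4319 × 8.314 × 293) / (101 × 10³) = 0.0104 m³ = 10.4 L.

10.4 L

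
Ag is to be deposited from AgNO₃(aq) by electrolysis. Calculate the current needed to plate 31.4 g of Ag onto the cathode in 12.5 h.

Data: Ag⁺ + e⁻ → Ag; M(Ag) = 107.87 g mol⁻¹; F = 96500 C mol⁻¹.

n(Ag) = 31.4 / 107.87 = 0.2911 mol.
n(e⁻) = 1 × 0.2911 = 0.2911 mol.
Q = n(e⁻)·F = 0.2911 × 96500 = 28090 C.
I = Q/t = 28090 / 45000 s = 0.624 A.

0.624 A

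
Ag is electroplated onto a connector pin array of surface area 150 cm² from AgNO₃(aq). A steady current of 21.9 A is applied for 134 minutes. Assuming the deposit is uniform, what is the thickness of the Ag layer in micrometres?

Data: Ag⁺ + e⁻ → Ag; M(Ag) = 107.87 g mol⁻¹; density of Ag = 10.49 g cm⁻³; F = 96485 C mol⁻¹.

Q = I·t = 21.90 × 8040.0 = 176100 C; n(e⁻) = 1.825 mol.
n(Ag) = n(e⁻)/1 = 1.825 mol, so m = 1.825 × 107.87 = 196.9 g.
Volume = m/ρ = 196.9 / 10.49 = 18.77 cm³.
Thickness = V/A = 18.77 / 150 = 0.125 cm = 1250 μm.

1250 μm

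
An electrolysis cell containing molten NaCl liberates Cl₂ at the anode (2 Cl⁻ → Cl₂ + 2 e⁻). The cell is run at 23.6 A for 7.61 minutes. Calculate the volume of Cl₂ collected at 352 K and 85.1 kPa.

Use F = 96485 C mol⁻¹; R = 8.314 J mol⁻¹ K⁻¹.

Q = I·t = 23.60 A × 456.60 s = 10780 C.
n(e⁻) = Q/F = 10780 / 96485 = 0.1117 mol.
2 electrons are transferred per Cl₂ molecule, so n(Cl₂) = 0.1117 / 2 = 0.05584 mol.
V = nRT/P = (0.05584 × 8.314 × 352) / (85.1 × 10³ Pa) = 0.00192 m³ = 1.92 L.

1.92 L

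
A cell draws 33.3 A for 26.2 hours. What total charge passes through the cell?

Q = I·t = 33.30 A × 94320 s = 3.14 × 10⁶ C.

3.14 × 10⁶ C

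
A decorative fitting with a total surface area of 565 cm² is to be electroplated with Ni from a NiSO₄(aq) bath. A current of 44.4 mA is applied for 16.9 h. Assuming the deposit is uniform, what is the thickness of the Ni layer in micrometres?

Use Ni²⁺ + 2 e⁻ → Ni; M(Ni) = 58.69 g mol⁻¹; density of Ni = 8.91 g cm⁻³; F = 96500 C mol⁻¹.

Q = I·t = 0.04440 × 60840 = 2701 C; n(e⁻) = 0.02799 mol.
n(Ni) = n(e⁻)/2 = 0.01400 mol, so m = 0.01400 × 58.69 = 0.8214 g.
Volume = m/ρ = 0.8214 / 8.91 = 0.09219 cm³.
Thickness = V/A = 0.09219 / 565 = 1.63 × 10⁻⁴ cm = 1.63 μm.

1.63 μm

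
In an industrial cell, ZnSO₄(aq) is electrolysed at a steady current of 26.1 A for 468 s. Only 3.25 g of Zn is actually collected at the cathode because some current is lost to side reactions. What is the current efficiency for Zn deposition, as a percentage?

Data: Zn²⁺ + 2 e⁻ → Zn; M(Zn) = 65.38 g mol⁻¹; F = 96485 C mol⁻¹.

Q = I·t = 26.10 × 468.00 = 12210 C; n(e⁻) = 12210/96485 = 0.1266 mol.
Theoretical n(Zn) = n(e⁻)/2 = 0.06330 mol, i.e. m_theo = 0.06330 × 65.38 = 4.138 g.
Efficiency = m_actual / m_theo = 3.25 / 4.138 = 78.5 %.

78.5 %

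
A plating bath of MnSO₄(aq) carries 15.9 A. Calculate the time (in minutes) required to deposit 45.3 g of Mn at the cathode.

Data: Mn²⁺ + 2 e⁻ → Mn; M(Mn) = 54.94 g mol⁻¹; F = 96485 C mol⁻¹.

n(Mn) = m/M = 45.3 / 54.94 = 0.8245 mol.
Each Mn atom requires 2 electrons, so n(e⁻) = 2 × 0.8245 = 1.649 mol.
Q = n(e⁻)·F = 1.649 × 96485 = 159100 C.
t = Q/I = 159100 / 15.90 A = 10010 s = 167 min.

167 min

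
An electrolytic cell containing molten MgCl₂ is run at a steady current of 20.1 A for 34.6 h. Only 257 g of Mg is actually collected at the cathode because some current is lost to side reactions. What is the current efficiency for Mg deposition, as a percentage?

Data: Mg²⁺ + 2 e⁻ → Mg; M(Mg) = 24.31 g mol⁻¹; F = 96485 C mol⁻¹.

81.5 %

Q = I·t = 20.10 × 124560 = 2504000 C; n(e⁻) = 2504000/96485 = 25.95 mol.
Theoretical n(Mg) = n(e⁻)/2 = 12.97 mol, i.e. m_theo = 12.97 × 24.31 = 315.4 g.
Efficiency = m_actual / m_theo = 257 / 315.4 = 81.5 %.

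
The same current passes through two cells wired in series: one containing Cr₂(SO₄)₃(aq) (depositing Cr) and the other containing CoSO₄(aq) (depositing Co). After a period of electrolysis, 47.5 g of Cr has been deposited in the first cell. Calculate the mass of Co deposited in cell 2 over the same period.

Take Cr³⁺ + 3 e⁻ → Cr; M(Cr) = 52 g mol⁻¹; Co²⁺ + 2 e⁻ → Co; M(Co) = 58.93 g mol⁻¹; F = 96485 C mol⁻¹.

80.7 g

n(Cr) = 47.5 / 52 = 0.9135 mol.
Since Cr³⁺ + 3 e⁻ → Cr, n(e⁻) passed = 3 × 0.9135 = 2.740 mol.
Cells in series carry the same charge, so the same 2.740 mol of electrons passes through cell 2.
Co²⁺ + 2 e⁻ → Co, so n(Co) = 2.740 / 2 = 1.370 mol.
m(Co) = 1.370 × 58.93 = 80.7 g.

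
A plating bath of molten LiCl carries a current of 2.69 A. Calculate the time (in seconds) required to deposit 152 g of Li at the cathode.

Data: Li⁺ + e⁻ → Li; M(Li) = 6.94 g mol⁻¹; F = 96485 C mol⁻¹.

7.86 × 10⁵ s

n(Li) = m/M = 152 / 6.94 = 21.90 mol.
Each Li atom requires 1 electron, so n(e⁻) = 1 × 21.90 = 21.90 mol.
Q = n(e⁻)·F = 21.90 × 96485 = 2113000 C.
t = Q/I = 2113000 / 2.690 A = 785600 s.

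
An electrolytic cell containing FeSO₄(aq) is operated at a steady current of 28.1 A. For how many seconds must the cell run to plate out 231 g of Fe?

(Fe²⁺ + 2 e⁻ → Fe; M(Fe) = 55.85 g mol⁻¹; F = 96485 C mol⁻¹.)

28400 s

n(Fe) = m/M = 231 / 55.85 = 4.136 mol.
Each Fe atom requires 2 electrons, so n(e⁻) = 2 × 4.136 = 8.272 mol.
Q = n(e⁻)·F = 8.272 × 96485 = 798100 C.
t = Q/I = 798100 / 28.10 A = 28400 s.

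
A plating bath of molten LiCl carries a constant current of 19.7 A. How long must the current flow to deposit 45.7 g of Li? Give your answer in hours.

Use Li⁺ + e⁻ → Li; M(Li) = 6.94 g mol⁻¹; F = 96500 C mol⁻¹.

n(Li) = m/M = 45.7 / 6.94 = 6.585 mol.
Each Li atom requires 1 electron, so n(e⁻) = 1 × 6.585 = 6.585 mol.
Q = n(e⁻)·F = 6.585 × 96500 = 635500 C.
t = Q/I = 635500 / 19.70 A = 32260 s = 8.96 h.

8.96 h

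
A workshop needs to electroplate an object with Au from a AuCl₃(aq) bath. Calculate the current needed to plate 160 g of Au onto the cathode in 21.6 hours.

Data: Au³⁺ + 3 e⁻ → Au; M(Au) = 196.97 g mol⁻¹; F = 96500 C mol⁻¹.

3.02 A

n(Au) = 160 / 196.97 = 0.8123 mol.
n(e⁻) = 3 × 0.8123 = 2.437 mol.
Q = n(e⁻)·F = 2.437 × 96500 = 235200 C.
I = Q/t = 235200 / 77760 s = 3.02 A.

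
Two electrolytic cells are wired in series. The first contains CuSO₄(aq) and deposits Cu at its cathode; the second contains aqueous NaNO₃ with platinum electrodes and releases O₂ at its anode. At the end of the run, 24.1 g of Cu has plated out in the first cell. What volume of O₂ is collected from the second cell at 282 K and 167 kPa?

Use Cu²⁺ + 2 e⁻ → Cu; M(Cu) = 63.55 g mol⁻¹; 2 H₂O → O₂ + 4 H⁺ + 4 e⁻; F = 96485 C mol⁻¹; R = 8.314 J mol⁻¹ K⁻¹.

n(Cu) = 24.1 / 63.55 = 0.3792 mol, so n(e⁻) = 2 × 0.3792 = 0.7585 mol.
The cells are in series, so the same 0.7585 mol of electrons passes through the second cell.
2 H₂O → O₂ + 4 H⁺ + 4 e⁻ — 4 mol e⁻ per mol O₂, so n(O₂) = 0.7585/4 = 0.1896 mol.
V = nRT/P = (0.1896 × 8.314 × 282) / (167 × 10³) = 0.00266 m³ = 2.66 L.

2.66 L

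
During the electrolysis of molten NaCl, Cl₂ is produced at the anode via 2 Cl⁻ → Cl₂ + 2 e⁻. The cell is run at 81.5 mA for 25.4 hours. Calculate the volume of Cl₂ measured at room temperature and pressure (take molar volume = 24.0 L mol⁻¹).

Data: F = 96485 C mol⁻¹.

Q = I·t = 0.08150 A × 91440 s = 7452 C.
n(e⁻) = Q/F = 7452 / 96485 = 0.07724 mol.
2 electrons are transferred per Cl₂ molecule, so n(Cl₂) = 0.07724 / 2 = 0.03862 mol.
V = n × V_m = 0.03862 × 24.0 = 0.927 L.

0.927 L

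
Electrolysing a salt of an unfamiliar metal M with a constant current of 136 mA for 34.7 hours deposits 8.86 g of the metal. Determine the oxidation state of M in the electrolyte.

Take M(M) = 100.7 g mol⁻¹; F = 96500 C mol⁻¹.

Q = I·t = 0.1360 A × 124920 s = 16990 C, so n(e⁻) = 16990/96500 = 0.1761 mol.
n(M) deposited = 8.86 / 100.7 = 0.08798 mol.
Electrons per atom = n(e⁻)/n(M) = 0.1761 / 0.08798 = 2.00 ≈ 2, so the ion is M²⁺.

+2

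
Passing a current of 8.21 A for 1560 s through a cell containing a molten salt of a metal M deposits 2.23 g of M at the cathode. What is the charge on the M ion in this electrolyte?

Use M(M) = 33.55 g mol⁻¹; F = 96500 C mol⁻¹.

+2

Q = I·t = 8.210 A × 1560.0 s = 12810 C, so n(e⁻) = 12810/96500 = 0.1327 mol.
n(M) deposited = 2.23 / 33.55 = 0.06647 mol.
Electrons per atom = n(e⁻)/n(M) = 0.1327 / 0.06647 = 2.00 ≈ 2, so the ion is M²⁺.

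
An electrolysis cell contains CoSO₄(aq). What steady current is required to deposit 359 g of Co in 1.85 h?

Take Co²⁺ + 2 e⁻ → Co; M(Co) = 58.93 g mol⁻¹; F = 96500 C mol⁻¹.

n(Co) = 359 / 58.93 = 6.092 mol.
n(e⁻) = 2 × 6.092 = 12.18 mol.
Q = n(e⁻)·F = 12.18 × 96500 = 1176000 C.
I = Q/t = 1176000 / 6660.0 s = 177 A.

177 A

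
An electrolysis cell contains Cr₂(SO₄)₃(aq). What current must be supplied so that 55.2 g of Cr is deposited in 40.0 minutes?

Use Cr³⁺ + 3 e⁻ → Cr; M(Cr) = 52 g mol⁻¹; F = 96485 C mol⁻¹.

n(Cr) = 55.2 / 52 = 1.062 mol.
n(e⁻) = 3 × 1.062 = 3.185 mol.
Q = n(e⁻)·F = 3.185 × 96485 = 307300 C.
I = Q/t = 307300 / 2400.0 s = 128 A.

128 A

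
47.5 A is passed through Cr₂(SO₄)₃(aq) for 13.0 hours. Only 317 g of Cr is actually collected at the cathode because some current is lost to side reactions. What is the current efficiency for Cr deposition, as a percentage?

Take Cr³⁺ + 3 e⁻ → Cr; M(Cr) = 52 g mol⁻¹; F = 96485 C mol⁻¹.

79.4 %

Q = I·t = 47.50 × 46800 = 2223000 C; n(e⁻) = 2223000/96485 = 23.04 mol.
Theoretical n(Cr) = n(e⁻)/3 = 7.680 mol, i.e. m_theo = 7.680 × 52 = 399.4 g.
Efficiency = m_actual / m_theo = 317 / 399.4 = 79.4 %.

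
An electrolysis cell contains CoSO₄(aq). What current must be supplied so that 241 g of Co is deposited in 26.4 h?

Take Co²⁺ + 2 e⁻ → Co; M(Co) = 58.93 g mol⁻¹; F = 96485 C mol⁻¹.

8.30 A

n(Co) = 241 / 58.93 = 4.090 mol.
n(e⁻) = 2 × 4.090 = 8.179 mol.
Q = n(e⁻)·F = 8.179 × 96485 = 789200 C.
I = Q/t = 789200 / 95040 s = 8.30 A.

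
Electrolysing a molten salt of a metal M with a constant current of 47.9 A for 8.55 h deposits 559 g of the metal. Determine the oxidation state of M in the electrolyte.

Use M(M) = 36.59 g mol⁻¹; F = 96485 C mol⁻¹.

Q = I·t = 47.90 A × 30780 s = 1474000 C, so n(e⁻) = 1474000/96485 = 15.28 mol.
n(M) deposited = 559 / 36.59 = 15.28 mol.
Electrons per atom = n(e⁻)/n(M) = 15.28 / 15.28 = 1.00 ≈ 1, so the ion is M⁺.

+1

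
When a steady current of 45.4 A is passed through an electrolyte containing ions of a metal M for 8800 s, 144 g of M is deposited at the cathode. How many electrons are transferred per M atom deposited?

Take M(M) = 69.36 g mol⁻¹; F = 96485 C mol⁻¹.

Q = I·t = 45.40 A × 8800.0 s = 399500 C, so n(e⁻) = 399500/96485 = 4.141 mol.
n(M) deposited = 144 / 69.36 = 2.076 mol.
Electrons per atom = n(e⁻)/n(M) = 4.141 / 2.076 = 1.99 ≈ 2, so the ion is M²⁺.

2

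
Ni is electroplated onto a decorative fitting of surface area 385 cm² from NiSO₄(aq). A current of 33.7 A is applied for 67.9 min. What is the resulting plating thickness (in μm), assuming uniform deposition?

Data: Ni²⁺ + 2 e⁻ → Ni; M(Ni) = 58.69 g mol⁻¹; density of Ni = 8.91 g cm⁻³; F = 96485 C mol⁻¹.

122 μm

Q = I·t = 33.70 × 4074.0 = 137300 C; n(e⁻) = 1.423 mol.
n(Ni) = n(e⁻)/2 = 0.7115 mol, so m = 0.7115 × 58.69 = 41.76 g.
Volume = m/ρ = 41.76 / 8.91 = 4.686 cm³.
Thickness = V/A = 4.686 / 385 = 0.0122 cm = 122 μm.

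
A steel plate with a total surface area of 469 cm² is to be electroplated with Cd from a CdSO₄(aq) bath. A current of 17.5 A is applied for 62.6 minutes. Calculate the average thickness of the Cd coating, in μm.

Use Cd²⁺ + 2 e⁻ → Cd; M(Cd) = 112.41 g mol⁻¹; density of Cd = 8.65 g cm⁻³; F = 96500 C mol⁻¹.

Q = I·t = 17.50 × 3756.0 = 65730 C; n(e⁻) = 0.6811 mol.
n(Cd) = n(e⁻)/2 = 0.3406 mol, so m = 0.3406 × 112.41 = 38.28 g.
Volume = m/ρ = 38.28 / 8.65 = 4.426 cm³.
Thickness = V/A = 4.426 / 469 = 0.00944 cm = 94.4 μm.

94.4 μm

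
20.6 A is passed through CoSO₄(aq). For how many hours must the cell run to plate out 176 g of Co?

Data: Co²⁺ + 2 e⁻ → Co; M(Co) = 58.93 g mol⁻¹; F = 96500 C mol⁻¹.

7.77 h

n(Co) = m/M = 176 / 58.93 = 2.987 mol.
Each Co atom requires 2 electrons, so n(e⁻) = 2 × 2.987 = 5.973 mol.
Q = n(e⁻)·F = 5.973 × 96500 = 576400 C.
t = Q/I = 576400 / 20.60 A = 27980 s = 7.77 h.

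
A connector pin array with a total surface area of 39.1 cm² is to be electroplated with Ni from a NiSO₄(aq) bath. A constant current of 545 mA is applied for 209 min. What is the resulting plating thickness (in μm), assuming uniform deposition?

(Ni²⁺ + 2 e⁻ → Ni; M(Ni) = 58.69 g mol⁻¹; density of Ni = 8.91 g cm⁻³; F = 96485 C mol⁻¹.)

Q = I·t = 0.5450 × 12540 = 6834 C; n(e⁻) = 0.07083 mol.
n(Ni) = n(e⁻)/2 = 0.03542 mol, so m = 0.03542 × 58.69 = 2.079 g.
Volume = m/ρ = 2.079 / 8.91 = 0.2333 cm³.
Thickness = V/A = 0.2333 / 39.1 = 0.00597 cm = 59.7 μm.

59.7 μm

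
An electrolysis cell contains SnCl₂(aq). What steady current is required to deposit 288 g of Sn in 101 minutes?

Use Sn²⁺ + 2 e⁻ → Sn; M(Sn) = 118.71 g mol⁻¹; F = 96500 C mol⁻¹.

n(Sn) = 288 / 118.71 = 2.426 mol.
n(e⁻) = 2 × 2.426 = 4.852 mol.
Q = n(e⁻)·F = 4.852 × 96500 = 468200 C.
I = Q/t = 468200 / 6060.0 s = 77.3 A.

77.3 A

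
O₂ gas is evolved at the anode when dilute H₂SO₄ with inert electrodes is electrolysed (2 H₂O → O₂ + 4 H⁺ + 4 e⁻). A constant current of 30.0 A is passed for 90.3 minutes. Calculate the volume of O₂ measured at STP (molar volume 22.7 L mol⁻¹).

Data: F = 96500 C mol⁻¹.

9.56 L

Q = I·t = 30.00 A × 5418.0 s = 162500 C.
n(e⁻) = Q/F = 162500 / 96500 = 1.684 mol.
4 electrons are transferred per O₂ molecule, so n(O₂) = 1.684 / 4 = 0.4211 mol.
V = n × V_m = 0.4211 × 22.7 = 9.56 L.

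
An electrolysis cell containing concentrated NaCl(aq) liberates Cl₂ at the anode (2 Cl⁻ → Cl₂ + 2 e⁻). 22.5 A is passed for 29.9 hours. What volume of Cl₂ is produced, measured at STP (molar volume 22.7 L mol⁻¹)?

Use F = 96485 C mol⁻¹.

Q = I·t = 22.50 A × 107640 s = 2422000 C.
n(e⁻) = Q/F = 2422000 / 96485 = 25.10 mol.
2 electrons are transferred per Cl₂ molecule, so n(Cl₂) = 25.10 / 2 = 12.55 mol.
V = n × V_m = 12.55 × 22.7 = 285 L.

285 L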